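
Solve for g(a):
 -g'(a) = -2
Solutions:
 g(a) = C1 + 2*a


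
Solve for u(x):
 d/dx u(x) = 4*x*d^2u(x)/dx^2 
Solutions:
 u(x) = C1 + C2*x^(5/4)


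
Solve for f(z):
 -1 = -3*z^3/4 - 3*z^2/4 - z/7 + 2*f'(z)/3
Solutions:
 f(z) = C1 + 9*z^4/32 + 3*z^3/8 + 3*z^2/28 - 3*z/2


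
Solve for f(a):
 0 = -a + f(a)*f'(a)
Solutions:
 f(a) = -sqrt(C1 + a^2)
 f(a) = sqrt(C1 + a^2)


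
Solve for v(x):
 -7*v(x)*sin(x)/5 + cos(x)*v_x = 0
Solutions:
 v(x) = C1/cos(x)^(7/5)


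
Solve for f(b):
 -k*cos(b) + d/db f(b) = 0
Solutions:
 f(b) = C1 + k*sin(b)


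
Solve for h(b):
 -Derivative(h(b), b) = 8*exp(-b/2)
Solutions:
 h(b) = C1 + 16*exp(-b/2)


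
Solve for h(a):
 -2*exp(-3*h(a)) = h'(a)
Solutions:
 h(a) = log(C1 - 6*a)/3
 h(a) = log((-3^(1/3) - 3^(5/6)*I)*(C1 - 2*a)^(1/3)/2)
 h(a) = log((-3^(1/3) + 3^(5/6)*I)*(C1 - 2*a)^(1/3)/2)


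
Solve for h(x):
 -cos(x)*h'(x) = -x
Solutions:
 h(x) = C1 + Integral(x/cos(x), x)


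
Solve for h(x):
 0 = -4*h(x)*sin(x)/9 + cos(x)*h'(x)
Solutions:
 h(x) = C1/cos(x)^(4/9)


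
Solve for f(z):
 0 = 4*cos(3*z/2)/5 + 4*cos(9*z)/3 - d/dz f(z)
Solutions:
 f(z) = C1 + 8*sin(3*z/2)/15 + 4*sin(9*z)/27


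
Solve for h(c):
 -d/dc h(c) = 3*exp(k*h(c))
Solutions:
 h(c) = Piecewise((log(1/(C1*k + 3*c*k))/k, Ne(k, 0)), (nan, True))
 h(c) = Piecewise((C1 - 3*c, Eq(k, 0)), (nan, True))


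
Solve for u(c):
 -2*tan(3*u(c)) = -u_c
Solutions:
 u(c) = -asin(C1*exp(6*c))/3 + pi/3
 u(c) = asin(C1*exp(6*c))/3


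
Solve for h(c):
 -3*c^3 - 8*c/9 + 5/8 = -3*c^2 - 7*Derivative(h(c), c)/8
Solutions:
 h(c) = C1 + 6*c^4/7 - 8*c^3/7 + 32*c^2/63 - 5*c/7


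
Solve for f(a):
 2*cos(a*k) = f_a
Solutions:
 f(a) = C1 + 2*sin(a*k)/k


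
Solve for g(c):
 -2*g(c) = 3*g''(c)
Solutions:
 g(c) = C1*sin(sqrt(6)*c/3) + C2*cos(sqrt(6)*c/3)


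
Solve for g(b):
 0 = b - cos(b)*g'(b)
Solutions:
 g(b) = C1 + Integral(b/cos(b), b)


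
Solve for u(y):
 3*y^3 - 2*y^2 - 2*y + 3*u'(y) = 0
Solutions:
 u(y) = C1 - y^4/4 + 2*y^3/9 + y^2/3


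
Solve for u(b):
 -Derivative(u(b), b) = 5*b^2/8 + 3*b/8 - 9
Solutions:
 u(b) = C1 - 5*b^3/24 - 3*b^2/16 + 9*b


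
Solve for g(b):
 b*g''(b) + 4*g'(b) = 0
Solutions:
 g(b) = C1 + C2/b^3


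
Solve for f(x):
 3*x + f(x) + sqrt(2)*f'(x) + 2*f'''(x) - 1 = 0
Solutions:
 f(x) = C1*exp(x*(-2*2^(1/6)*3^(2/3)/(9 + 2*sqrt(3)*sqrt(sqrt(2) + 27/4))^(1/3) + 6^(1/3)*(9 + 2*sqrt(3)*sqrt(sqrt(2) + 27/4))^(1/3))/12)*sin(sqrt(3)*x*(6*2^(1/6)/(27 + 2*sqrt(27*sqrt(2) + 729/4))^(1/3) + 2^(1/3)*(27 + 2*sqrt(27*sqrt(2) + 729/4))^(1/3))/12) + C2*exp(x*(-2*2^(1/6)*3^(2/3)/(9 + 2*sqrt(3)*sqrt(sqrt(2) + 27/4))^(1/3) + 6^(1/3)*(9 + 2*sqrt(3)*sqrt(sqrt(2) + 27/4))^(1/3))/12)*cos(sqrt(3)*x*(6*2^(1/6)/(27 + 2*sqrt(27*sqrt(2) + 729/4))^(1/3) + 2^(1/3)*(27 + 2*sqrt(27*sqrt(2) + 729/4))^(1/3))/12) + C3*exp(-x*(-2*2^(1/6)*3^(2/3)/(9 + 2*sqrt(3)*sqrt(sqrt(2) + 27/4))^(1/3) + 6^(1/3)*(9 + 2*sqrt(3)*sqrt(sqrt(2) + 27/4))^(1/3))/6) - 3*x + 1 + 3*sqrt(2)


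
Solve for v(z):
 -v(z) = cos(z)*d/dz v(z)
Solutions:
 v(z) = C1*sqrt(sin(z) - 1)/sqrt(sin(z) + 1)


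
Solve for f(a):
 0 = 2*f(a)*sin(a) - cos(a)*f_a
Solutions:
 f(a) = C1/cos(a)^2


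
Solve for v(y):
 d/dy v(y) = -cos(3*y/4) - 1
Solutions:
 v(y) = C1 - y - 4*sin(3*y/4)/3


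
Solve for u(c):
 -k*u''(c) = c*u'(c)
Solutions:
 u(c) = C1 + C2*sqrt(k)*erf(sqrt(2)*c*sqrt(1/k)/2)


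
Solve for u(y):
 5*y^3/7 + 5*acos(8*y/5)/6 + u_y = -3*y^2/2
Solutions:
 u(y) = C1 - 5*y^4/28 - y^3/2 - 5*y*acos(8*y/5)/6 + 5*sqrt(25 - 64*y^2)/48


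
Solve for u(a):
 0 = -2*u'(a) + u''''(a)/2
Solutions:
 u(a) = C1 + C4*exp(2^(2/3)*a) + (C2*sin(2^(2/3)*sqrt(3)*a/2) + C3*cos(2^(2/3)*sqrt(3)*a/2))*exp(-2^(2/3)*a/2)


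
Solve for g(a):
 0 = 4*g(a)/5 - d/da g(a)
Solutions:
 g(a) = C1*exp(4*a/5)


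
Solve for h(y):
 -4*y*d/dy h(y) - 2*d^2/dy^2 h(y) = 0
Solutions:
 h(y) = C1 + C2*erf(y)


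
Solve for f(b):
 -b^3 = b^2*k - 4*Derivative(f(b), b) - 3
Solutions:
 f(b) = C1 + b^4/16 + b^3*k/12 - 3*b/4


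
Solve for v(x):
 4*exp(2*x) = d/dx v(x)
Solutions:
 v(x) = C1 + 2*exp(2*x)


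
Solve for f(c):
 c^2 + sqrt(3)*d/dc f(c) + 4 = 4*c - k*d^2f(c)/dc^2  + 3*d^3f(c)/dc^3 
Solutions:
 f(c) = C1 + C2*exp(c*(k - sqrt(k^2 + 12*sqrt(3)))/6) + C3*exp(c*(k + sqrt(k^2 + 12*sqrt(3)))/6) - sqrt(3)*c^3/9 + c^2*k/3 + 2*sqrt(3)*c^2/3 - 2*sqrt(3)*c*k^2/9 - 4*c*k/3 - 4*sqrt(3)*c/3 - 2*c


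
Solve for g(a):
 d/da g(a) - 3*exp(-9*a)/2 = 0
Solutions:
 g(a) = C1 - exp(-9*a)/6


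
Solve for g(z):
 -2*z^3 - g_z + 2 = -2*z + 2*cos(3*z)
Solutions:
 g(z) = C1 - z^4/2 + z^2 + 2*z - 2*sin(3*z)/3


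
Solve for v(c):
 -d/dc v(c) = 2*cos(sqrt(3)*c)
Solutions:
 v(c) = C1 - 2*sqrt(3)*sin(sqrt(3)*c)/3


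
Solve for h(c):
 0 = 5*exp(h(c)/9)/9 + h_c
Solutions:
 h(c) = 9*log(1/(C1 + 5*c)) + 36*log(3)


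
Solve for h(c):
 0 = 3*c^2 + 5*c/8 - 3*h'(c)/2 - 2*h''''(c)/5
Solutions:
 h(c) = C1 + C4*exp(-30^(1/3)*c/2) + 2*c^3/3 + 5*c^2/24 + (C2*sin(10^(1/3)*3^(5/6)*c/4) + C3*cos(10^(1/3)*3^(5/6)*c/4))*exp(30^(1/3)*c/4)


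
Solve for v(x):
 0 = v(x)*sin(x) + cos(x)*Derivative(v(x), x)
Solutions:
 v(x) = C1*cos(x)


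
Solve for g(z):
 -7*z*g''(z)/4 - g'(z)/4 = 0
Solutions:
 g(z) = C1 + C2*z^(6/7)


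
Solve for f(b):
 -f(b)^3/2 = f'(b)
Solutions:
 f(b) = -sqrt(-1/(C1 - b))
 f(b) = sqrt(-1/(C1 - b))


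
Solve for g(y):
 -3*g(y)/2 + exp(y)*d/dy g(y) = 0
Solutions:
 g(y) = C1*exp(-3*exp(-y)/2)


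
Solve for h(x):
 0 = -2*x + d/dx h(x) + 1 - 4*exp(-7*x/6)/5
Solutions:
 h(x) = C1 + x^2 - x - 24*exp(-7*x/6)/35


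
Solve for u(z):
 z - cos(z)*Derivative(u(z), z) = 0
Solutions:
 u(z) = C1 + Integral(z/cos(z), z)


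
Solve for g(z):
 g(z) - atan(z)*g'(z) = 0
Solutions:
 g(z) = C1*exp(Integral(1/atan(z), z))


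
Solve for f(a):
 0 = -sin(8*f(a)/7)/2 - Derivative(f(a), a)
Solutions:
 a/2 + 7*log(cos(8*f(a)/7) - 1)/16 - 7*log(cos(8*f(a)/7) + 1)/16 = C1


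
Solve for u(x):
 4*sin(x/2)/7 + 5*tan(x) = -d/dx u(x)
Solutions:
 u(x) = C1 + 5*log(cos(x)) + 8*cos(x/2)/7


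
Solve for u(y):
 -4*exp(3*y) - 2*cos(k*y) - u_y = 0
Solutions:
 u(y) = C1 - 4*exp(3*y)/3 - 2*sin(k*y)/k


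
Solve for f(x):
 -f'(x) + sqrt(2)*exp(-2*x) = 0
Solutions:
 f(x) = C1 - sqrt(2)*exp(-2*x)/2


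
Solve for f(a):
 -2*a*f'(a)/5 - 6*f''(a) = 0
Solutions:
 f(a) = C1 + C2*erf(sqrt(30)*a/30)


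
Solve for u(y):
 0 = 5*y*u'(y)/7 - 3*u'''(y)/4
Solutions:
 u(y) = C1 + Integral(C2*airyai(20^(1/3)*21^(2/3)*y/21) + C3*airybi(20^(1/3)*21^(2/3)*y/21), y)


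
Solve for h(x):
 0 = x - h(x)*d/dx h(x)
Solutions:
 h(x) = -sqrt(C1 + x^2)
 h(x) = sqrt(C1 + x^2)


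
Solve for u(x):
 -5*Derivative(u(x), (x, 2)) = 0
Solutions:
 u(x) = C1 + C2*x


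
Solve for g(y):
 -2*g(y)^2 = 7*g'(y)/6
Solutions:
 g(y) = 7/(C1 + 12*y)


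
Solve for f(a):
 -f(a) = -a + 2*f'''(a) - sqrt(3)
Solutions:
 f(a) = C3*exp(-2^(2/3)*a/2) + a + (C1*sin(2^(2/3)*sqrt(3)*a/4) + C2*cos(2^(2/3)*sqrt(3)*a/4))*exp(2^(2/3)*a/4) + sqrt(3)


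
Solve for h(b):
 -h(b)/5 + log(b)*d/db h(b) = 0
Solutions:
 h(b) = C1*exp(li(b)/5)


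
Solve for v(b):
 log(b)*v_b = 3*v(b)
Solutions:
 v(b) = C1*exp(3*li(b))


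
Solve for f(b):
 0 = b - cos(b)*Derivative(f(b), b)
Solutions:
 f(b) = C1 + Integral(b/cos(b), b)


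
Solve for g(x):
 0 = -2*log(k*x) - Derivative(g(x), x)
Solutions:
 g(x) = C1 - 2*x*log(k*x) + 2*x


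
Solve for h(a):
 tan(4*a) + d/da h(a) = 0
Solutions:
 h(a) = C1 + log(cos(4*a))/4


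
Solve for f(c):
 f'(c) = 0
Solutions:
 f(c) = C1


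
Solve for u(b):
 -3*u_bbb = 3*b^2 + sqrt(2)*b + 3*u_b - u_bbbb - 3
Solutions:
 u(b) = C1 + C2*exp(b*(-2^(2/3)*(sqrt(21) + 5)^(1/3)/4 - 2^(1/3)/(2*(sqrt(21) + 5)^(1/3)) + 1))*sin(2^(1/3)*sqrt(3)*b*(-2^(1/3)*(sqrt(21) + 5)^(1/3) + 2/(sqrt(21) + 5)^(1/3))/4) + C3*exp(b*(-2^(2/3)*(sqrt(21) + 5)^(1/3)/4 - 2^(1/3)/(2*(sqrt(21) + 5)^(1/3)) + 1))*cos(2^(1/3)*sqrt(3)*b*(-2^(1/3)*(sqrt(21) + 5)^(1/3) + 2/(sqrt(21) + 5)^(1/3))/4) + C4*exp(b*(2^(1/3)/(sqrt(21) + 5)^(1/3) + 1 + 2^(2/3)*(sqrt(21) + 5)^(1/3)/2)) - b^3/3 - sqrt(2)*b^2/6 + 3*b


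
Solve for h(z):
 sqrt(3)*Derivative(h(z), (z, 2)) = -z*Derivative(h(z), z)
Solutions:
 h(z) = C1 + C2*erf(sqrt(2)*3^(3/4)*z/6)


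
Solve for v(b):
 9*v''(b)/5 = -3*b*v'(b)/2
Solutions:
 v(b) = C1 + C2*erf(sqrt(15)*b/6)


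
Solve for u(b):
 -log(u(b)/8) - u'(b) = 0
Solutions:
 -Integral(1/(-log(_y) + 3*log(2)), (_y, u(b))) = C1 - b


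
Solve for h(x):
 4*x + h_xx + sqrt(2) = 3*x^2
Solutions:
 h(x) = C1 + C2*x + x^4/4 - 2*x^3/3 - sqrt(2)*x^2/2


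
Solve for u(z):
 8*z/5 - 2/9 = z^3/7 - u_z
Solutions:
 u(z) = C1 + z^4/28 - 4*z^2/5 + 2*z/9


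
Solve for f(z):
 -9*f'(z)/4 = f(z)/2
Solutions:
 f(z) = C1*exp(-2*z/9)


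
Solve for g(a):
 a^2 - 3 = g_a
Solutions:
 g(a) = C1 + a^3/3 - 3*a


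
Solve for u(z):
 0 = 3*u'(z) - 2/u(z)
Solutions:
 u(z) = -sqrt(C1 + 12*z)/3
 u(z) = sqrt(C1 + 12*z)/3


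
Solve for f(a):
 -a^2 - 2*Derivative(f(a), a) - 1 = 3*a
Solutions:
 f(a) = C1 - a^3/6 - 3*a^2/4 - a/2


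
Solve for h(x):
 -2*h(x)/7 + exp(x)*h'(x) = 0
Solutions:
 h(x) = C1*exp(-2*exp(-x)/7)


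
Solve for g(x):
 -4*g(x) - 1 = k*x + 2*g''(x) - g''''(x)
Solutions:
 g(x) = C1*exp(-x*sqrt(1 + sqrt(5))) + C2*exp(x*sqrt(1 + sqrt(5))) + C3*sin(x*sqrt(-1 + sqrt(5))) + C4*cos(x*sqrt(-1 + sqrt(5))) - k*x/4 - 1/4


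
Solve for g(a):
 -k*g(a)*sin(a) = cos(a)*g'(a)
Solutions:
 g(a) = C1*exp(k*log(cos(a)))


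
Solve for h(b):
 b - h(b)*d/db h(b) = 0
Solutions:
 h(b) = -sqrt(C1 + b^2)
 h(b) = sqrt(C1 + b^2)


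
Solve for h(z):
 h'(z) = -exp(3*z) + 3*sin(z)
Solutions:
 h(z) = C1 - exp(3*z)/3 - 3*cos(z)


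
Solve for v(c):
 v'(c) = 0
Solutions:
 v(c) = C1


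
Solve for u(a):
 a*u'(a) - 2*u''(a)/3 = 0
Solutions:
 u(a) = C1 + C2*erfi(sqrt(3)*a/2)


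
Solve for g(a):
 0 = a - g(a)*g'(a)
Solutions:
 g(a) = -sqrt(C1 + a^2)
 g(a) = sqrt(C1 + a^2)


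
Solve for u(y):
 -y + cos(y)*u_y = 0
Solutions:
 u(y) = C1 + Integral(y/cos(y), y)


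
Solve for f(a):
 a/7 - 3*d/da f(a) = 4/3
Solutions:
 f(a) = C1 + a^2/42 - 4*a/9


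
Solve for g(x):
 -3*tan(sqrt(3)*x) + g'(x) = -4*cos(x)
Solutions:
 g(x) = C1 - sqrt(3)*log(cos(sqrt(3)*x)) - 4*sin(x)


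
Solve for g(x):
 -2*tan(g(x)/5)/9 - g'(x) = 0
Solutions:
 g(x) = -5*asin(C1*exp(-2*x/45)) + 5*pi
 g(x) = 5*asin(C1*exp(-2*x/45))


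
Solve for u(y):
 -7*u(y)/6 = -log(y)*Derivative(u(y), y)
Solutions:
 u(y) = C1*exp(7*li(y)/6)


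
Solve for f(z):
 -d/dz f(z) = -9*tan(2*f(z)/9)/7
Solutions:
 f(z) = -9*asin(C1*exp(2*z/7))/2 + 9*pi/2
 f(z) = 9*asin(C1*exp(2*z/7))/2


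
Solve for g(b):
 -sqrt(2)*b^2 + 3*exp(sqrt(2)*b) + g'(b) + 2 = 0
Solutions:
 g(b) = C1 + sqrt(2)*b^3/3 - 2*b - 3*sqrt(2)*exp(sqrt(2)*b)/2


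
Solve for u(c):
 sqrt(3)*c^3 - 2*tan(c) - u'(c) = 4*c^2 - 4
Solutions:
 u(c) = C1 + sqrt(3)*c^4/4 - 4*c^3/3 + 4*c + 2*log(cos(c))


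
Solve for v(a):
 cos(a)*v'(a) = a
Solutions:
 v(a) = C1 + Integral(a/cos(a), a)


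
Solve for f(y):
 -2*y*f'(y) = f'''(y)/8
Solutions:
 f(y) = C1 + Integral(C2*airyai(-2*2^(1/3)*y) + C3*airybi(-2*2^(1/3)*y), y)


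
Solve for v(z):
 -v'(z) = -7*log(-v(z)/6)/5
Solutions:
 -5*Integral(1/(log(-_y) - log(6)), (_y, v(z)))/7 = C1 - z


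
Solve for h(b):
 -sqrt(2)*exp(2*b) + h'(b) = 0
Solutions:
 h(b) = C1 + sqrt(2)*exp(2*b)/2


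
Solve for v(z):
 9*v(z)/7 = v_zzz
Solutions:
 v(z) = C3*exp(21^(2/3)*z/7) + (C1*sin(3*3^(1/6)*7^(2/3)*z/14) + C2*cos(3*3^(1/6)*7^(2/3)*z/14))*exp(-21^(2/3)*z/14)


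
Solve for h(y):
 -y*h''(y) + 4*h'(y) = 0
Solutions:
 h(y) = C1 + C2*y^5


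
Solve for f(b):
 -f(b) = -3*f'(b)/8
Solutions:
 f(b) = C1*exp(8*b/3)


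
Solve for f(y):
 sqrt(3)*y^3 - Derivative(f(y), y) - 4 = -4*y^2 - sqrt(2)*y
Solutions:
 f(y) = C1 + sqrt(3)*y^4/4 + 4*y^3/3 + sqrt(2)*y^2/2 - 4*y


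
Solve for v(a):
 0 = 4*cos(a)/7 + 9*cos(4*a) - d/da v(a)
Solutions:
 v(a) = C1 + 4*sin(a)/7 + 9*sin(4*a)/4


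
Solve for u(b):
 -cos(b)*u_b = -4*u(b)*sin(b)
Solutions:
 u(b) = C1/cos(b)^4


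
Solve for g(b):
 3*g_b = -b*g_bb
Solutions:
 g(b) = C1 + C2/b^2


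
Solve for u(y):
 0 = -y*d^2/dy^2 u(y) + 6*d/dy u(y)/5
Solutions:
 u(y) = C1 + C2*y^(11/5)


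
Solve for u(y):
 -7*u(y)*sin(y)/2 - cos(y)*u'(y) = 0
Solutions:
 u(y) = C1*cos(y)^(7/2)


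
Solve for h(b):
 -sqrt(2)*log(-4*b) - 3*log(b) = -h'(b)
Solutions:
 h(b) = C1 + b*(sqrt(2) + 3)*log(b) + b*(-3 - sqrt(2) + 2*sqrt(2)*log(2) + sqrt(2)*I*pi)


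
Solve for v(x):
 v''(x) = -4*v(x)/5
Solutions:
 v(x) = C1*sin(2*sqrt(5)*x/5) + C2*cos(2*sqrt(5)*x/5)


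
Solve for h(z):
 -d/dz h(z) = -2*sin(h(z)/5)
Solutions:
 -2*z + 5*log(cos(h(z)/5) - 1)/2 - 5*log(cos(h(z)/5) + 1)/2 = C1


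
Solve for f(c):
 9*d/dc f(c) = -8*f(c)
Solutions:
 f(c) = C1*exp(-8*c/9)


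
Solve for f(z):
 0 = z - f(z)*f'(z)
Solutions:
 f(z) = -sqrt(C1 + z^2)
 f(z) = sqrt(C1 + z^2)


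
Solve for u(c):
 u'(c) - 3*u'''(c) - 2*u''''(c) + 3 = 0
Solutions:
 u(c) = C1 + C4*exp(c/2) - 3*c + (C2 + C3*c)*exp(-c)


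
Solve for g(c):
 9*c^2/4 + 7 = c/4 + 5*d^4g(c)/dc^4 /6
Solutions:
 g(c) = C1 + C2*c + C3*c^2 + C4*c^3 + 3*c^6/400 - c^5/400 + 7*c^4/20


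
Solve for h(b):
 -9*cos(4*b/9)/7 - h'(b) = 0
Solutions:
 h(b) = C1 - 81*sin(4*b/9)/28


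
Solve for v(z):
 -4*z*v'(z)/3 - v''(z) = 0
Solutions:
 v(z) = C1 + C2*erf(sqrt(6)*z/3)


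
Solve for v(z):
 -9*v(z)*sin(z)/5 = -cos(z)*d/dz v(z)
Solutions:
 v(z) = C1/cos(z)^(9/5)


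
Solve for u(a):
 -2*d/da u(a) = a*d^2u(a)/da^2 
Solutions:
 u(a) = C1 + C2/a


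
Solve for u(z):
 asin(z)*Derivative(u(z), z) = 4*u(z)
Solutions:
 u(z) = C1*exp(4*Integral(1/asin(z), z))


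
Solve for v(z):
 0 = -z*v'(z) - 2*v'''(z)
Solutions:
 v(z) = C1 + Integral(C2*airyai(-2^(2/3)*z/2) + C3*airybi(-2^(2/3)*z/2), z)


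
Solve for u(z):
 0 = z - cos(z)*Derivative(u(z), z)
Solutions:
 u(z) = C1 + Integral(z/cos(z), z)


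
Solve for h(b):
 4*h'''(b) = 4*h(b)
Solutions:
 h(b) = C3*exp(b) + (C1*sin(sqrt(3)*b/2) + C2*cos(sqrt(3)*b/2))*exp(-b/2)


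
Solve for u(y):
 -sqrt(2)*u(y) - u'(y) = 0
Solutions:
 u(y) = C1*exp(-sqrt(2)*y)


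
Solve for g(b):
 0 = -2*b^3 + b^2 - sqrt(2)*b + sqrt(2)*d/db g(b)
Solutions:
 g(b) = C1 + sqrt(2)*b^4/4 - sqrt(2)*b^3/6 + b^2/2


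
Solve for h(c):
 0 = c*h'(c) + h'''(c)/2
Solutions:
 h(c) = C1 + Integral(C2*airyai(-2^(1/3)*c) + C3*airybi(-2^(1/3)*c), c)


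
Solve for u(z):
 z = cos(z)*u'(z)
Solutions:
 u(z) = C1 + Integral(z/cos(z), z)


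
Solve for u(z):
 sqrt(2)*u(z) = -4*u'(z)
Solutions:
 u(z) = C1*exp(-sqrt(2)*z/4)


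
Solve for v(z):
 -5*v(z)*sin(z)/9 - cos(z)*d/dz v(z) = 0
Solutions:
 v(z) = C1*cos(z)^(5/9)


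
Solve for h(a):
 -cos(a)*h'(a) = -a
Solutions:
 h(a) = C1 + Integral(a/cos(a), a)


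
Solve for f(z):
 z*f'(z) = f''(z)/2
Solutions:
 f(z) = C1 + C2*erfi(z)


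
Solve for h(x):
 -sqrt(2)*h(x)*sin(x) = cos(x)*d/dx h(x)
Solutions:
 h(x) = C1*cos(x)^(sqrt(2))


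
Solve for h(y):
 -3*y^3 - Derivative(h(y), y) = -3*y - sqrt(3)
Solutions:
 h(y) = C1 - 3*y^4/4 + 3*y^2/2 + sqrt(3)*y


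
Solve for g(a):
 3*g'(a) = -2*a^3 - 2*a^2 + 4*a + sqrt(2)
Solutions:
 g(a) = C1 - a^4/6 - 2*a^3/9 + 2*a^2/3 + sqrt(2)*a/3


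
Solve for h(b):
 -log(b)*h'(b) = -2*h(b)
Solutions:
 h(b) = C1*exp(2*li(b))


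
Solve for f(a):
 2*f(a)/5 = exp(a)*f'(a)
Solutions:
 f(a) = C1*exp(-2*exp(-a)/5)


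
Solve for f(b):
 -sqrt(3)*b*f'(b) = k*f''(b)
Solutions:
 f(b) = C1 + C2*sqrt(k)*erf(sqrt(2)*3^(1/4)*b*sqrt(1/k)/2)


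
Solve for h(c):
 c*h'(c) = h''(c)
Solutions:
 h(c) = C1 + C2*erfi(sqrt(2)*c/2)


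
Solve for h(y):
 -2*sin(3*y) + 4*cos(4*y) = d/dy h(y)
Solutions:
 h(y) = C1 + sin(4*y) + 2*cos(3*y)/3


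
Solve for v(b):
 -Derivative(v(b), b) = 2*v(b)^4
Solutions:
 v(b) = (-3^(2/3) - 3*3^(1/6)*I)*(1/(C1 + 2*b))^(1/3)/6
 v(b) = (-3^(2/3) + 3*3^(1/6)*I)*(1/(C1 + 2*b))^(1/3)/6
 v(b) = (1/(C1 + 6*b))^(1/3)


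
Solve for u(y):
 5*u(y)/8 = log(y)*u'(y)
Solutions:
 u(y) = C1*exp(5*li(y)/8)


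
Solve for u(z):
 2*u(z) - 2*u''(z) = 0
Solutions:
 u(z) = C1*exp(-z) + C2*exp(z)


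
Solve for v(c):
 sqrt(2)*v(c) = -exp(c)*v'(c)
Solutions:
 v(c) = C1*exp(sqrt(2)*exp(-c))


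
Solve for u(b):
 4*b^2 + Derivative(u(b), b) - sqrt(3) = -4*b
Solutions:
 u(b) = C1 - 4*b^3/3 - 2*b^2 + sqrt(3)*b


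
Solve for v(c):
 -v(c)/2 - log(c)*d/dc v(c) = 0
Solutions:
 v(c) = C1*exp(-li(c)/2)


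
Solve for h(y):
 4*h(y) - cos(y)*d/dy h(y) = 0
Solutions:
 h(y) = C1*(sin(y)^2 + 2*sin(y) + 1)/(sin(y)^2 - 2*sin(y) + 1)


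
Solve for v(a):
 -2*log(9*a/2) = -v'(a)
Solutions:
 v(a) = C1 + 2*a*log(a) - 2*a + a*log(81/4)


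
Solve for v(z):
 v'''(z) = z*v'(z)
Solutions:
 v(z) = C1 + Integral(C2*airyai(z) + C3*airybi(z), z)


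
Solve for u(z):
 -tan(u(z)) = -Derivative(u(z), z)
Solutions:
 u(z) = pi - asin(C1*exp(z))
 u(z) = asin(C1*exp(z))


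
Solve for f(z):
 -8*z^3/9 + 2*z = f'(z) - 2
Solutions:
 f(z) = C1 - 2*z^4/9 + z^2 + 2*z


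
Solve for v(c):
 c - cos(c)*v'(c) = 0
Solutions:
 v(c) = C1 + Integral(c/cos(c), c)


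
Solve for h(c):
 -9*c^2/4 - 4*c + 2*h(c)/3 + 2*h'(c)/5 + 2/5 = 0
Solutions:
 h(c) = C1*exp(-5*c/3) + 27*c^2/8 + 39*c/20 - 177/100


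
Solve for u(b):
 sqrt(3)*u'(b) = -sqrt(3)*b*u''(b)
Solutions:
 u(b) = C1 + C2*log(b)


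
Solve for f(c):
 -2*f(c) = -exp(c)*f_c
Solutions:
 f(c) = C1*exp(-2*exp(-c))


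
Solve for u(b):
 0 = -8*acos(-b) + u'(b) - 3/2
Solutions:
 u(b) = C1 + 8*b*acos(-b) + 3*b/2 + 8*sqrt(1 - b^2)


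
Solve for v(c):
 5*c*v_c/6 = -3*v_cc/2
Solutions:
 v(c) = C1 + C2*erf(sqrt(10)*c/6)


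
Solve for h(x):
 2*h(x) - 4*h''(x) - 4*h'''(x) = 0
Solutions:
 h(x) = C1*exp(-x*(2*2^(2/3)/(3*sqrt(57) + 23)^(1/3) + 4 + 2^(1/3)*(3*sqrt(57) + 23)^(1/3))/12)*sin(2^(1/3)*sqrt(3)*x*(-(3*sqrt(57) + 23)^(1/3) + 2*2^(1/3)/(3*sqrt(57) + 23)^(1/3))/12) + C2*exp(-x*(2*2^(2/3)/(3*sqrt(57) + 23)^(1/3) + 4 + 2^(1/3)*(3*sqrt(57) + 23)^(1/3))/12)*cos(2^(1/3)*sqrt(3)*x*(-(3*sqrt(57) + 23)^(1/3) + 2*2^(1/3)/(3*sqrt(57) + 23)^(1/3))/12) + C3*exp(x*(-2 + 2*2^(2/3)/(3*sqrt(57) + 23)^(1/3) + 2^(1/3)*(3*sqrt(57) + 23)^(1/3))/6)


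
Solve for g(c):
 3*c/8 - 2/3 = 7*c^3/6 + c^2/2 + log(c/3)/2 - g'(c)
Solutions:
 g(c) = C1 + 7*c^4/24 + c^3/6 - 3*c^2/16 + c*log(c)/2 - c*log(3)/2 + c/6


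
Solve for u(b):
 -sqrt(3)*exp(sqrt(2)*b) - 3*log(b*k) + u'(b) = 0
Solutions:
 u(b) = C1 + 3*b*log(b*k) - 3*b + sqrt(6)*exp(sqrt(2)*b)/2


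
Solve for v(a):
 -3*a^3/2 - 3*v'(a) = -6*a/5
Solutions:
 v(a) = C1 - a^4/8 + a^2/5


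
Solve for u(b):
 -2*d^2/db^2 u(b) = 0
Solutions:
 u(b) = C1 + C2*b


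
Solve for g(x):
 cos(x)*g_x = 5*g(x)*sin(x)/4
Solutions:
 g(x) = C1/cos(x)^(5/4)


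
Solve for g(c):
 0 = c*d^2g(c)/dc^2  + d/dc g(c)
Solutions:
 g(c) = C1 + C2*log(c)


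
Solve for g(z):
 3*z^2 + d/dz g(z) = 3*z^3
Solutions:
 g(z) = C1 + 3*z^4/4 - z^3


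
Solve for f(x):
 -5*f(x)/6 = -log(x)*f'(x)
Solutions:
 f(x) = C1*exp(5*li(x)/6)


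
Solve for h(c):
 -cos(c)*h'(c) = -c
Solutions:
 h(c) = C1 + Integral(c/cos(c), c)


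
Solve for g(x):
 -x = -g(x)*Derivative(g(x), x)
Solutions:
 g(x) = -sqrt(C1 + x^2)
 g(x) = sqrt(C1 + x^2)


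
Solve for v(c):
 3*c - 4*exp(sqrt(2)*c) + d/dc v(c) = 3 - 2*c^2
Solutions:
 v(c) = C1 - 2*c^3/3 - 3*c^2/2 + 3*c + 2*sqrt(2)*exp(sqrt(2)*c)


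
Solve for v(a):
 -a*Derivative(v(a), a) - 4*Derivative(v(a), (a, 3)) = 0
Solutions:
 v(a) = C1 + Integral(C2*airyai(-2^(1/3)*a/2) + C3*airybi(-2^(1/3)*a/2), a)


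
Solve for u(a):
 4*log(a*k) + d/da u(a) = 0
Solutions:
 u(a) = C1 - 4*a*log(a*k) + 4*a


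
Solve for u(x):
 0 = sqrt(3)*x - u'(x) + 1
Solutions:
 u(x) = C1 + sqrt(3)*x^2/2 + x


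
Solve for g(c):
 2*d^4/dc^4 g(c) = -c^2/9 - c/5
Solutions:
 g(c) = C1 + C2*c + C3*c^2 + C4*c^3 - c^6/6480 - c^5/1200


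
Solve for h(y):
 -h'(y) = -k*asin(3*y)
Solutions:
 h(y) = C1 + k*(y*asin(3*y) + sqrt(1 - 9*y^2)/3)


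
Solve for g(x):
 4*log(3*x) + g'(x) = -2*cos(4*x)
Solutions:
 g(x) = C1 - 4*x*log(x) - 4*x*log(3) + 4*x - sin(4*x)/2


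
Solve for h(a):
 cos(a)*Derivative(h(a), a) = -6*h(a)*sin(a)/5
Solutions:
 h(a) = C1*cos(a)^(6/5)


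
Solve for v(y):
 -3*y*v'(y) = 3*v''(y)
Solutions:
 v(y) = C1 + C2*erf(sqrt(2)*y/2)


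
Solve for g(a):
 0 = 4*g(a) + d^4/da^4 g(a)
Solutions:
 g(a) = (C1*sin(a) + C2*cos(a))*exp(-a) + (C3*sin(a) + C4*cos(a))*exp(a)


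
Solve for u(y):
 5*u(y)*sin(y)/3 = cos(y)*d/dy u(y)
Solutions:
 u(y) = C1/cos(y)^(5/3)


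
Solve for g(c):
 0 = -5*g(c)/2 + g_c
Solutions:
 g(c) = C1*exp(5*c/2)


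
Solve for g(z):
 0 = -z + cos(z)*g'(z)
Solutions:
 g(z) = C1 + Integral(z/cos(z), z)


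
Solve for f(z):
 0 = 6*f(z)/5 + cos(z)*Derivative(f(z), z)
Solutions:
 f(z) = C1*(sin(z) - 1)^(3/5)/(sin(z) + 1)^(3/5)


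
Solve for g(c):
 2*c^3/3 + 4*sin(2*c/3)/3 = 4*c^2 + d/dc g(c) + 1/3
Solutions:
 g(c) = C1 + c^4/6 - 4*c^3/3 - c/3 - 2*cos(2*c/3)


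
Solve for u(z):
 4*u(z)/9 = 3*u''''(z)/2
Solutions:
 u(z) = C1*exp(-2^(3/4)*3^(1/4)*z/3) + C2*exp(2^(3/4)*3^(1/4)*z/3) + C3*sin(2^(3/4)*3^(1/4)*z/3) + C4*cos(2^(3/4)*3^(1/4)*z/3)


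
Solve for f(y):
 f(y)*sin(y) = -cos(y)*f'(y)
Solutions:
 f(y) = C1*cos(y)


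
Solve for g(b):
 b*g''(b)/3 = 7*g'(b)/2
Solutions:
 g(b) = C1 + C2*b^(23/2)


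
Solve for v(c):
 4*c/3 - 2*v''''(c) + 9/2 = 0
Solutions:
 v(c) = C1 + C2*c + C3*c^2 + C4*c^3 + c^5/180 + 3*c^4/32


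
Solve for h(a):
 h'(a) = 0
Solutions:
 h(a) = C1


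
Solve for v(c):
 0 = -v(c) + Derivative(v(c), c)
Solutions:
 v(c) = C1*exp(c)


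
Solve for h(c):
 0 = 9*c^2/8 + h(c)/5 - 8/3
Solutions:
 h(c) = 40/3 - 45*c^2/8


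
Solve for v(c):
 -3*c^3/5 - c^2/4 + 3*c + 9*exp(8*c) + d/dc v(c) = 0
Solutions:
 v(c) = C1 + 3*c^4/20 + c^3/12 - 3*c^2/2 - 9*exp(8*c)/8


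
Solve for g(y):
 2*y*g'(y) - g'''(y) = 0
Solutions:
 g(y) = C1 + Integral(C2*airyai(2^(1/3)*y) + C3*airybi(2^(1/3)*y), y)


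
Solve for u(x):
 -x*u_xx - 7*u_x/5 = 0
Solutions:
 u(x) = C1 + C2/x^(2/5)


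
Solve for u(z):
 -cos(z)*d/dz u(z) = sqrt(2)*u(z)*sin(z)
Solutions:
 u(z) = C1*cos(z)^(sqrt(2))


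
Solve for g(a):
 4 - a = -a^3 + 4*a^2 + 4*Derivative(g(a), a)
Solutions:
 g(a) = C1 + a^4/16 - a^3/3 - a^2/8 + a


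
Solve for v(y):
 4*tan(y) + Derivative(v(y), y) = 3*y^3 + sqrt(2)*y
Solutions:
 v(y) = C1 + 3*y^4/4 + sqrt(2)*y^2/2 + 4*log(cos(y))


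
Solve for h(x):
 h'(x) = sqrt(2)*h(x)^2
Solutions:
 h(x) = -1/(C1 + sqrt(2)*x)


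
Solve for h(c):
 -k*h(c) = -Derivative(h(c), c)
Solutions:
 h(c) = C1*exp(c*k)


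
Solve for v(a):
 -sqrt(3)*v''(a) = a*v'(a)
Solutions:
 v(a) = C1 + C2*erf(sqrt(2)*3^(3/4)*a/6)


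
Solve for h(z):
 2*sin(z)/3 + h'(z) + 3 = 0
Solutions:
 h(z) = C1 - 3*z + 2*cos(z)/3


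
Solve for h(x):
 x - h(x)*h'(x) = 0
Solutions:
 h(x) = -sqrt(C1 + x^2)
 h(x) = sqrt(C1 + x^2)


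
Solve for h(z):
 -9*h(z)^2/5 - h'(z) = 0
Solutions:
 h(z) = 5/(C1 + 9*z)


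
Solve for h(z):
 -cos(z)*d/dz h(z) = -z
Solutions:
 h(z) = C1 + Integral(z/cos(z), z)


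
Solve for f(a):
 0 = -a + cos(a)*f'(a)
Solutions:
 f(a) = C1 + Integral(a/cos(a), a)


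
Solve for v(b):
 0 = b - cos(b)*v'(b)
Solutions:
 v(b) = C1 + Integral(b/cos(b), b)


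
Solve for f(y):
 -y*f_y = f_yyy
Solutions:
 f(y) = C1 + Integral(C2*airyai(-y) + C3*airybi(-y), y)


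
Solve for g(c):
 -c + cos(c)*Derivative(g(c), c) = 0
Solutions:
 g(c) = C1 + Integral(c/cos(c), c)


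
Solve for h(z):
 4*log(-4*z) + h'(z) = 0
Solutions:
 h(z) = C1 - 4*z*log(-z) + 4*z*(1 - 2*log(2))


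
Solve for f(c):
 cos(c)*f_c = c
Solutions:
 f(c) = C1 + Integral(c/cos(c), c)


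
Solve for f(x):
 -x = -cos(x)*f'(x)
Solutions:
 f(x) = C1 + Integral(x/cos(x), x)


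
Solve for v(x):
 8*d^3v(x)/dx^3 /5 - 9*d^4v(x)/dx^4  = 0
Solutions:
 v(x) = C1 + C2*x + C3*x^2 + C4*exp(8*x/45)


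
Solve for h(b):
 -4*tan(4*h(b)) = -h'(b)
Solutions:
 h(b) = -asin(C1*exp(16*b))/4 + pi/4
 h(b) = asin(C1*exp(16*b))/4


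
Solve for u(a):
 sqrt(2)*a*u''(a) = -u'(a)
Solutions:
 u(a) = C1 + C2*a^(1 - sqrt(2)/2)


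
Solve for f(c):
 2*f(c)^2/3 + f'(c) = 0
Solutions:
 f(c) = 3/(C1 + 2*c)


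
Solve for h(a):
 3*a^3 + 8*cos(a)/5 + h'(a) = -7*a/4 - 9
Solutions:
 h(a) = C1 - 3*a^4/4 - 7*a^2/8 - 9*a - 8*sin(a)/5


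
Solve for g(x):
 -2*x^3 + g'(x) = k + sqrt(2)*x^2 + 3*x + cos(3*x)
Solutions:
 g(x) = C1 + k*x + x^4/2 + sqrt(2)*x^3/3 + 3*x^2/2 + sin(3*x)/3


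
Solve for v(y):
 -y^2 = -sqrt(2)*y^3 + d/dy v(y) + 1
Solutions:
 v(y) = C1 + sqrt(2)*y^4/4 - y^3/3 - y


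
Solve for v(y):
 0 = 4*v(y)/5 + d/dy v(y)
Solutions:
 v(y) = C1*exp(-4*y/5)


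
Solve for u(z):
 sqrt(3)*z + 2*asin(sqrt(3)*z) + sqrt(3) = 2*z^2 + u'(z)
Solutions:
 u(z) = C1 - 2*z^3/3 + sqrt(3)*z^2/2 + 2*z*asin(sqrt(3)*z) + sqrt(3)*z + 2*sqrt(3)*sqrt(1 - 3*z^2)/3


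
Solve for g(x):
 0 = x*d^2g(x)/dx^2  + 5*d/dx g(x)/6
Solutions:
 g(x) = C1 + C2*x^(1/6)


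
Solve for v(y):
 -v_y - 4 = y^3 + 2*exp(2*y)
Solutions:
 v(y) = C1 - y^4/4 - 4*y - exp(2*y)


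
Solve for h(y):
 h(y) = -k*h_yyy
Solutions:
 h(y) = C1*exp(y*(-1/k)^(1/3)) + C2*exp(y*(-1/k)^(1/3)*(-1 + sqrt(3)*I)/2) + C3*exp(-y*(-1/k)^(1/3)*(1 + sqrt(3)*I)/2)


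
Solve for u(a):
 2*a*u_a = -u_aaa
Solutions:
 u(a) = C1 + Integral(C2*airyai(-2^(1/3)*a) + C3*airybi(-2^(1/3)*a), a)


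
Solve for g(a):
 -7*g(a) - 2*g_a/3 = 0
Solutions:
 g(a) = C1*exp(-21*a/2)


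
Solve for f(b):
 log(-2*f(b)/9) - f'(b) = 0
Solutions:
 -Integral(1/(log(-_y) - 2*log(3) + log(2)), (_y, f(b))) = C1 - b


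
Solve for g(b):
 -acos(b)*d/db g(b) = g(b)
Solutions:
 g(b) = C1*exp(-Integral(1/acos(b), b))


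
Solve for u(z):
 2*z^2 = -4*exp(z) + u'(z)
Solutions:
 u(z) = C1 + 2*z^3/3 + 4*exp(z)


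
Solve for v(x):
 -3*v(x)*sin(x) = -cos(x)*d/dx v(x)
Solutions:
 v(x) = C1/cos(x)^3


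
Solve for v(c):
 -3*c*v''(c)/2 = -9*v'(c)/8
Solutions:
 v(c) = C1 + C2*c^(7/4)


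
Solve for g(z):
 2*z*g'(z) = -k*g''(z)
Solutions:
 g(z) = C1 + C2*sqrt(k)*erf(z*sqrt(1/k))


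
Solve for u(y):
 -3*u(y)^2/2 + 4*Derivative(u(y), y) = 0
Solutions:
 u(y) = -8/(C1 + 3*y)


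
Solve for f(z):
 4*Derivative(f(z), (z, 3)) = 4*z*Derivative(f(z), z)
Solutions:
 f(z) = C1 + Integral(C2*airyai(z) + C3*airybi(z), z)


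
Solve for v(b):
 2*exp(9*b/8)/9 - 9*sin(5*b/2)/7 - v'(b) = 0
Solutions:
 v(b) = C1 + 16*exp(9*b/8)/81 + 18*cos(5*b/2)/35


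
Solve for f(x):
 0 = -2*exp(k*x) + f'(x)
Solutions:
 f(x) = C1 + 2*exp(k*x)/k


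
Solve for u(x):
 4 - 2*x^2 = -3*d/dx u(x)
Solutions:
 u(x) = C1 + 2*x^3/9 - 4*x/3


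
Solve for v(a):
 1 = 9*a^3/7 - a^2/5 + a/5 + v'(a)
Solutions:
 v(a) = C1 - 9*a^4/28 + a^3/15 - a^2/10 + a


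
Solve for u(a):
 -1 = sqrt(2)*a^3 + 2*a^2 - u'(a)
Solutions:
 u(a) = C1 + sqrt(2)*a^4/4 + 2*a^3/3 + a


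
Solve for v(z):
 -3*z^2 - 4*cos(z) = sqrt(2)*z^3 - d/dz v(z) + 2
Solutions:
 v(z) = C1 + sqrt(2)*z^4/4 + z^3 + 2*z + 4*sin(z)


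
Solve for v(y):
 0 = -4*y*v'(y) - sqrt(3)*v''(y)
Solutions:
 v(y) = C1 + C2*erf(sqrt(2)*3^(3/4)*y/3)


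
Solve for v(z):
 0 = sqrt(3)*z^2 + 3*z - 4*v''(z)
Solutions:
 v(z) = C1 + C2*z + sqrt(3)*z^4/48 + z^3/8


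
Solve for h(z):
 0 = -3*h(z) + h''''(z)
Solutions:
 h(z) = C1*exp(-3^(1/4)*z) + C2*exp(3^(1/4)*z) + C3*sin(3^(1/4)*z) + C4*cos(3^(1/4)*z)


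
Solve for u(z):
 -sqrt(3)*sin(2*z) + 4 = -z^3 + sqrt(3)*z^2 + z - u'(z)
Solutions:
 u(z) = C1 - z^4/4 + sqrt(3)*z^3/3 + z^2/2 - 4*z - sqrt(3)*cos(2*z)/2


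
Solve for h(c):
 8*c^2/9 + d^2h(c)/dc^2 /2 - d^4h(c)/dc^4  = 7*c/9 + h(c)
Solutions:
 h(c) = 8*c^2/9 - 7*c/9 + (C1*sin(c*sin(atan(sqrt(15))/2)) + C2*cos(c*sin(atan(sqrt(15))/2)))*exp(-c*cos(atan(sqrt(15))/2)) + (C3*sin(c*sin(atan(sqrt(15))/2)) + C4*cos(c*sin(atan(sqrt(15))/2)))*exp(c*cos(atan(sqrt(15))/2)) + 8/9


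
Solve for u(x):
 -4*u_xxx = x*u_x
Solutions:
 u(x) = C1 + Integral(C2*airyai(-2^(1/3)*x/2) + C3*airybi(-2^(1/3)*x/2), x)


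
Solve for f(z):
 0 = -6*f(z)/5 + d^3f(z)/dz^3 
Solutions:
 f(z) = C3*exp(5^(2/3)*6^(1/3)*z/5) + (C1*sin(2^(1/3)*3^(5/6)*5^(2/3)*z/10) + C2*cos(2^(1/3)*3^(5/6)*5^(2/3)*z/10))*exp(-5^(2/3)*6^(1/3)*z/10)


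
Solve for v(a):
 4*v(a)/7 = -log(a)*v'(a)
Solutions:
 v(a) = C1*exp(-4*li(a)/7)


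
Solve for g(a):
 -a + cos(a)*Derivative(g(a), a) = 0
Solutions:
 g(a) = C1 + Integral(a/cos(a), a)


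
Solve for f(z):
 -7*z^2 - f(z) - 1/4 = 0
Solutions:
 f(z) = -7*z^2 - 1/4


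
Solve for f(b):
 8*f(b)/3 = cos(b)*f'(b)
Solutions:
 f(b) = C1*(sin(b) + 1)^(4/3)/(sin(b) - 1)^(4/3)


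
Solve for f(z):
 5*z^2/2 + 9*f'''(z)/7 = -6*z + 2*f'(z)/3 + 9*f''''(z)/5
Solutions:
 f(z) = C1 + C2*exp(z*(5*5^(2/3)/(7*sqrt(2051) + 318)^(1/3) + 10 + 5^(1/3)*(7*sqrt(2051) + 318)^(1/3))/42)*sin(sqrt(3)*5^(1/3)*z*(-(7*sqrt(2051) + 318)^(1/3) + 5*5^(1/3)/(7*sqrt(2051) + 318)^(1/3))/42) + C3*exp(z*(5*5^(2/3)/(7*sqrt(2051) + 318)^(1/3) + 10 + 5^(1/3)*(7*sqrt(2051) + 318)^(1/3))/42)*cos(sqrt(3)*5^(1/3)*z*(-(7*sqrt(2051) + 318)^(1/3) + 5*5^(1/3)/(7*sqrt(2051) + 318)^(1/3))/42) + C4*exp(z*(-5^(1/3)*(7*sqrt(2051) + 318)^(1/3) - 5*5^(2/3)/(7*sqrt(2051) + 318)^(1/3) + 5)/21) + 5*z^3/4 + 9*z^2/2 + 405*z/28


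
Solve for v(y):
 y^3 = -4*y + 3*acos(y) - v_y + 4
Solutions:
 v(y) = C1 - y^4/4 - 2*y^2 + 3*y*acos(y) + 4*y - 3*sqrt(1 - y^2)


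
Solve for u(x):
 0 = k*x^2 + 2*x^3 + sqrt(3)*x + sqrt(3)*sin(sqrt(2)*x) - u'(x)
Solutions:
 u(x) = C1 + k*x^3/3 + x^4/2 + sqrt(3)*x^2/2 - sqrt(6)*cos(sqrt(2)*x)/2


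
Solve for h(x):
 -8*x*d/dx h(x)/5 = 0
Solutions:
 h(x) = C1


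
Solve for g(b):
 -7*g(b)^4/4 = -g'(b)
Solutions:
 g(b) = 2^(2/3)*(-1/(C1 + 21*b))^(1/3)
 g(b) = (-1/(C1 + 7*b))^(1/3)*(-6^(2/3) - 3*2^(2/3)*3^(1/6)*I)/6
 g(b) = (-1/(C1 + 7*b))^(1/3)*(-6^(2/3) + 3*2^(2/3)*3^(1/6)*I)/6


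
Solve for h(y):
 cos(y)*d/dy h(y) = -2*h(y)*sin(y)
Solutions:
 h(y) = C1*cos(y)^2


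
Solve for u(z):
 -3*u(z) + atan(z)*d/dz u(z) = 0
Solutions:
 u(z) = C1*exp(3*Integral(1/atan(z), z))


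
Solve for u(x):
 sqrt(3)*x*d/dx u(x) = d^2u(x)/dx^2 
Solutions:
 u(x) = C1 + C2*erfi(sqrt(2)*3^(1/4)*x/2)


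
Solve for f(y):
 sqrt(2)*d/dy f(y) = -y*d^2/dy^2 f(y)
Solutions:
 f(y) = C1 + C2*y^(1 - sqrt(2))


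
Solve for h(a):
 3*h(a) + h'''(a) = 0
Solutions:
 h(a) = C3*exp(-3^(1/3)*a) + (C1*sin(3^(5/6)*a/2) + C2*cos(3^(5/6)*a/2))*exp(3^(1/3)*a/2)


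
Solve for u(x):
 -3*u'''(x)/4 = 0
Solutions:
 u(x) = C1 + C2*x + C3*x^2


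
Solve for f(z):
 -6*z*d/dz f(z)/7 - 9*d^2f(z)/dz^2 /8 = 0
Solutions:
 f(z) = C1 + C2*erf(2*sqrt(42)*z/21)


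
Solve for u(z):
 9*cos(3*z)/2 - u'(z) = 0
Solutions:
 u(z) = C1 + 3*sin(3*z)/2


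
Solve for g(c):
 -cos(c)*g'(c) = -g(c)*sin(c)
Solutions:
 g(c) = C1/cos(c)


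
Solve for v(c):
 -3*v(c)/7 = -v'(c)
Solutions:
 v(c) = C1*exp(3*c/7)


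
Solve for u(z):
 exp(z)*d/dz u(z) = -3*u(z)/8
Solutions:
 u(z) = C1*exp(3*exp(-z)/8)


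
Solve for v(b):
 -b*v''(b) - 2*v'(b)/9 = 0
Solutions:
 v(b) = C1 + C2*b^(7/9)


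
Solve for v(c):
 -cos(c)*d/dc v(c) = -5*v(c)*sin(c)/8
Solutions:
 v(c) = C1/cos(c)^(5/8)


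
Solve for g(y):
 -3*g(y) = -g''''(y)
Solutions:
 g(y) = C1*exp(-3^(1/4)*y) + C2*exp(3^(1/4)*y) + C3*sin(3^(1/4)*y) + C4*cos(3^(1/4)*y)


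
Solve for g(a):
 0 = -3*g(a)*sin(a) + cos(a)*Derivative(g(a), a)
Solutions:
 g(a) = C1/cos(a)^3


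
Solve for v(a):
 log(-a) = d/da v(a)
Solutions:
 v(a) = C1 + a*log(-a) - a


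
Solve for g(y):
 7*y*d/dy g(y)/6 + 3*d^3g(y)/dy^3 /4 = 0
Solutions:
 g(y) = C1 + Integral(C2*airyai(-42^(1/3)*y/3) + C3*airybi(-42^(1/3)*y/3), y)


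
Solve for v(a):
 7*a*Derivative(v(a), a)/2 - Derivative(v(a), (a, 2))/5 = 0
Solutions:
 v(a) = C1 + C2*erfi(sqrt(35)*a/2)


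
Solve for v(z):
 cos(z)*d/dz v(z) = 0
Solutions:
 v(z) = C1


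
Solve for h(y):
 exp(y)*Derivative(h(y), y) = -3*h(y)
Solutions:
 h(y) = C1*exp(3*exp(-y))


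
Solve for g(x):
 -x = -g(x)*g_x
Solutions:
 g(x) = -sqrt(C1 + x^2)
 g(x) = sqrt(C1 + x^2)


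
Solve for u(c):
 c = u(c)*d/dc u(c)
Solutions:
 u(c) = -sqrt(C1 + c^2)
 u(c) = sqrt(C1 + c^2)


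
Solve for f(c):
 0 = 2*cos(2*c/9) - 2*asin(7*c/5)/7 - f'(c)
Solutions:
 f(c) = C1 - 2*c*asin(7*c/5)/7 - 2*sqrt(25 - 49*c^2)/49 + 9*sin(2*c/9)


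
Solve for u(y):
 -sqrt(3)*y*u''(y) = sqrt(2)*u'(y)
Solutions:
 u(y) = C1 + C2*y^(1 - sqrt(6)/3)


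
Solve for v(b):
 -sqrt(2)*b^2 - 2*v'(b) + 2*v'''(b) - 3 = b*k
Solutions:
 v(b) = C1 + C2*exp(-b) + C3*exp(b) - sqrt(2)*b^3/6 - b^2*k/4 - 3*b/2 - sqrt(2)*b


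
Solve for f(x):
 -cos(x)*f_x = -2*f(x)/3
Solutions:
 f(x) = C1*(sin(x) + 1)^(1/3)/(sin(x) - 1)^(1/3)


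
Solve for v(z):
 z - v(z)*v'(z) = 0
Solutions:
 v(z) = -sqrt(C1 + z^2)
 v(z) = sqrt(C1 + z^2)


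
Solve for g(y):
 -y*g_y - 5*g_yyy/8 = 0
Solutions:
 g(y) = C1 + Integral(C2*airyai(-2*5^(2/3)*y/5) + C3*airybi(-2*5^(2/3)*y/5), y)


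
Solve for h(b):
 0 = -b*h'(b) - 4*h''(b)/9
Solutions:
 h(b) = C1 + C2*erf(3*sqrt(2)*b/4)


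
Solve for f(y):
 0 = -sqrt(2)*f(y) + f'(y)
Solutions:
 f(y) = C1*exp(sqrt(2)*y)


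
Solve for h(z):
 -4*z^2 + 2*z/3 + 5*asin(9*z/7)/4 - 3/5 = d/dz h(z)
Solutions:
 h(z) = C1 - 4*z^3/3 + z^2/3 + 5*z*asin(9*z/7)/4 - 3*z/5 + 5*sqrt(49 - 81*z^2)/36


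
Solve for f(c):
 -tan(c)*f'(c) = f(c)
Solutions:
 f(c) = C1/sin(c)


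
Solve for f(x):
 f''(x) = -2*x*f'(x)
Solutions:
 f(x) = C1 + C2*erf(x)


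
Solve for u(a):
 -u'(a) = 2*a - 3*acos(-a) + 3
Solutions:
 u(a) = C1 - a^2 + 3*a*acos(-a) - 3*a + 3*sqrt(1 - a^2)


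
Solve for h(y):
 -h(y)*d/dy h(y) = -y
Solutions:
 h(y) = -sqrt(C1 + y^2)
 h(y) = sqrt(C1 + y^2)


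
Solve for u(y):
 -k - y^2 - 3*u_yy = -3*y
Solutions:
 u(y) = C1 + C2*y - k*y^2/6 - y^4/36 + y^3/6


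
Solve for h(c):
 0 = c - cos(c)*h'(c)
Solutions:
 h(c) = C1 + Integral(c/cos(c), c)


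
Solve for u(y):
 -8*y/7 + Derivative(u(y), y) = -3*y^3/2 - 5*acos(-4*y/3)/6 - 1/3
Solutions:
 u(y) = C1 - 3*y^4/8 + 4*y^2/7 - 5*y*acos(-4*y/3)/6 - y/3 - 5*sqrt(9 - 16*y^2)/24


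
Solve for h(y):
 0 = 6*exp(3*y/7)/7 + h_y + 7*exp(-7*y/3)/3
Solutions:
 h(y) = C1 - 2*exp(3*y/7) + exp(-7*y/3)


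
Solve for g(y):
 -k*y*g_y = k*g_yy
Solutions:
 g(y) = C1 + C2*erf(sqrt(2)*y/2)


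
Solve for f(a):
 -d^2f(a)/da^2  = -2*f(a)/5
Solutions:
 f(a) = C1*exp(-sqrt(10)*a/5) + C2*exp(sqrt(10)*a/5)


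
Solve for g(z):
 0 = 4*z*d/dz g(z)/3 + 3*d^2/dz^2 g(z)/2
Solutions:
 g(z) = C1 + C2*erf(2*z/3)


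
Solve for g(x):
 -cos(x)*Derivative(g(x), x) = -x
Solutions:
 g(x) = C1 + Integral(x/cos(x), x)


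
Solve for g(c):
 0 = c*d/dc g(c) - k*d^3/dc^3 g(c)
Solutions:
 g(c) = C1 + Integral(C2*airyai(c*(1/k)^(1/3)) + C3*airybi(c*(1/k)^(1/3)), c)


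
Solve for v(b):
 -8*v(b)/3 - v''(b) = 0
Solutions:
 v(b) = C1*sin(2*sqrt(6)*b/3) + C2*cos(2*sqrt(6)*b/3)


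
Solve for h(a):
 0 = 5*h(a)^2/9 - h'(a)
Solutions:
 h(a) = -9/(C1 + 5*a)


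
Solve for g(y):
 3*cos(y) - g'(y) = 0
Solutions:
 g(y) = C1 + 3*sin(y)


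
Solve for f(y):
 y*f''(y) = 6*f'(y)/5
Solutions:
 f(y) = C1 + C2*y^(11/5)


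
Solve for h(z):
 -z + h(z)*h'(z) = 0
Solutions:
 h(z) = -sqrt(C1 + z^2)
 h(z) = sqrt(C1 + z^2)


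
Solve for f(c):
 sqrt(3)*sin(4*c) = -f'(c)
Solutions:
 f(c) = C1 + sqrt(3)*cos(4*c)/4


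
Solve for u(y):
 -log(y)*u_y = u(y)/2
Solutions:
 u(y) = C1*exp(-li(y)/2)


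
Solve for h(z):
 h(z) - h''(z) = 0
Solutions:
 h(z) = C1*exp(-z) + C2*exp(z)


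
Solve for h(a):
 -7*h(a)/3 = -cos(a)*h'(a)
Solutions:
 h(a) = C1*(sin(a) + 1)^(7/6)/(sin(a) - 1)^(7/6)


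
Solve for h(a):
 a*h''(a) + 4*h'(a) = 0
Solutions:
 h(a) = C1 + C2/a^3


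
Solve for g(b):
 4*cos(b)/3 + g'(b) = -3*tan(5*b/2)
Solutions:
 g(b) = C1 + 6*log(cos(5*b/2))/5 - 4*sin(b)/3


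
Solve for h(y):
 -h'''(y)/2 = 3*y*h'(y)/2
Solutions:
 h(y) = C1 + Integral(C2*airyai(-3^(1/3)*y) + C3*airybi(-3^(1/3)*y), y)


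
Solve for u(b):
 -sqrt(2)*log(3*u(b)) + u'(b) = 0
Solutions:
 -sqrt(2)*Integral(1/(log(_y) + log(3)), (_y, u(b)))/2 = C1 - b


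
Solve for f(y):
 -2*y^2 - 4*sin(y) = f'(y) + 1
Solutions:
 f(y) = C1 - 2*y^3/3 - y + 4*cos(y)


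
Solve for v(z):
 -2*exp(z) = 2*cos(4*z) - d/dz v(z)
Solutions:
 v(z) = C1 + 2*exp(z) + sin(4*z)/2


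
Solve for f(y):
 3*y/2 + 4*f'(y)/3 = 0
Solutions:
 f(y) = C1 - 9*y^2/16


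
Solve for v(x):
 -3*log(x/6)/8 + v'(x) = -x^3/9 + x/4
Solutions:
 v(x) = C1 - x^4/36 + x^2/8 + 3*x*log(x)/8 - 3*x*log(6)/8 - 3*x/8


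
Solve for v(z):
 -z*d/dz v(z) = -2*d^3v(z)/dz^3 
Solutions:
 v(z) = C1 + Integral(C2*airyai(2^(2/3)*z/2) + C3*airybi(2^(2/3)*z/2), z)


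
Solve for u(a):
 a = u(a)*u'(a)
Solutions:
 u(a) = -sqrt(C1 + a^2)
 u(a) = sqrt(C1 + a^2)


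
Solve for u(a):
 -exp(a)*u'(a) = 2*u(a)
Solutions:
 u(a) = C1*exp(2*exp(-a))


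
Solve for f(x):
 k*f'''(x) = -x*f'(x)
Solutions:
 f(x) = C1 + Integral(C2*airyai(x*(-1/k)^(1/3)) + C3*airybi(x*(-1/k)^(1/3)), x)


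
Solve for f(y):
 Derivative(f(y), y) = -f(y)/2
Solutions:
 f(y) = C1*exp(-y/2)


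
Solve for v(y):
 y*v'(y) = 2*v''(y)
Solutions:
 v(y) = C1 + C2*erfi(y/2)


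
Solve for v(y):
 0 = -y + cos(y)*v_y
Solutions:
 v(y) = C1 + Integral(y/cos(y), y)


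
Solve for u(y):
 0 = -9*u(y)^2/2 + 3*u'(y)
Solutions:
 u(y) = -2/(C1 + 3*y)


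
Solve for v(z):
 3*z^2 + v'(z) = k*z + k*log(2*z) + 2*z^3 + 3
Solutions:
 v(z) = C1 + k*z^2/2 + k*z*log(z) - k*z + k*z*log(2) + z^4/2 - z^3 + 3*z


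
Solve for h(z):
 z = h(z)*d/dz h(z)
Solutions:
 h(z) = -sqrt(C1 + z^2)
 h(z) = sqrt(C1 + z^2)


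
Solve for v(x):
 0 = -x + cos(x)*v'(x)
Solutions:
 v(x) = C1 + Integral(x/cos(x), x)


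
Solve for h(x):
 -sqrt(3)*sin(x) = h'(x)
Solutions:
 h(x) = C1 + sqrt(3)*cos(x)


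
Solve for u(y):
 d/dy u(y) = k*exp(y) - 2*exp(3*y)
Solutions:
 u(y) = C1 + k*exp(y) - 2*exp(3*y)/3


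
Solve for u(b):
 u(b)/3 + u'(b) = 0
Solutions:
 u(b) = C1*exp(-b/3)


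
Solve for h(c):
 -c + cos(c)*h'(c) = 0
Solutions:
 h(c) = C1 + Integral(c/cos(c), c)


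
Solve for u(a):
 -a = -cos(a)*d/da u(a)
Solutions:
 u(a) = C1 + Integral(a/cos(a), a)


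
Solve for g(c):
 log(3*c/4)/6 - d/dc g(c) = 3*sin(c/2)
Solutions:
 g(c) = C1 + c*log(c)/6 - c*log(2)/3 - c/6 + c*log(3)/6 + 6*cos(c/2)


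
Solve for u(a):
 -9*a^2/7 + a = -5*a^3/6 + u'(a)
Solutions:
 u(a) = C1 + 5*a^4/24 - 3*a^3/7 + a^2/2
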